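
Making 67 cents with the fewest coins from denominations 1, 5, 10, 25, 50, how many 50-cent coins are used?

67 = 1×50 + 1×10 + 1×5 + 2×1
Count of 50: 1

1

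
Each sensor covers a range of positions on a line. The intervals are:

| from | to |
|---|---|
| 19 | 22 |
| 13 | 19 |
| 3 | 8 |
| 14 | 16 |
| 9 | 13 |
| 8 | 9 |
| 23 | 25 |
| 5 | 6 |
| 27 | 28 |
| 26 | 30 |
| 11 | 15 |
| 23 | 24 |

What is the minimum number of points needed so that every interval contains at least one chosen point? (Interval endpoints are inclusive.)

6

Process intervals by earliest right end; each time one isn't hit yet, stab at its right endpoint.
By right end: [5,6]  [3,8]  [8,9]  [9,13]  [11,15]  [14,16]  [13,19]  [19,22]  [23,24]  [23,25]  [27,28]  [26,30]
[5,6] uncovered → point at 6; [8,9] uncovered → point at 9; [11,15] uncovered → point at 15; [19,22] uncovered → point at 22; [23,24] uncovered → point at 24; [27,28] uncovered → point at 28.
Points: 6, 9, 15, 22, 24, 28 (6 total).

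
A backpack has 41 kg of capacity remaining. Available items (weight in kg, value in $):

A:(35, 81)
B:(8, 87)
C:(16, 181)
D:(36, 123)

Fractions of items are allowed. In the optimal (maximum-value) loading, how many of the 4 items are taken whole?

Greedy by value/weight ratio, highest first.
Ratios (sorted): C 11.31, B 10.88, D 3.42, A 2.31
take C (16 @ 181); take B (8 @ 87); take 17/36 of D → 58.08. Capacity used 41/41.
2 item(s) taken whole; one partial (take 17/36 of D).

2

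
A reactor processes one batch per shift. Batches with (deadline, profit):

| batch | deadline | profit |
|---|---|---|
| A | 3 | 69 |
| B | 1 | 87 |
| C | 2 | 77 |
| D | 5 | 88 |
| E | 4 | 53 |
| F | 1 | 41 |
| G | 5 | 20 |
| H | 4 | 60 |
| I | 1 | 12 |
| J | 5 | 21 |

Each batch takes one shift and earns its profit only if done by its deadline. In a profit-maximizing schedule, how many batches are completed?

By profit: D(d5,88), B(d1,87), C(d2,77), A(d3,69), H(d4,60), E(d4,53), F(d1,41), J(d5,21), G(d5,20), I(d1,12)
D→slot 5; B→slot 1; C→slot 2; A→slot 3; H→slot 4; E skipped; F skipped; J skipped; G skipped; I skipped.
5 of 10 scheduled.

5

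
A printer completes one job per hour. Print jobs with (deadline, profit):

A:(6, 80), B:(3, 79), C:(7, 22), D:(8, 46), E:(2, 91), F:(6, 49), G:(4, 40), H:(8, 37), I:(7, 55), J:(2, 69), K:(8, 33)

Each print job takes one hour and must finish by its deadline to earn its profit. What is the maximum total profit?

Sort by profit descending; place each in the latest free slot ≤ its deadline.
By profit: E(d2,91), A(d6,80), B(d3,79), J(d2,69), I(d7,55), F(d6,49), D(d8,46), G(d4,40), H(d8,37), K(d8,33), C(d7,22)
E→slot 2; A→slot 6; B→slot 3; J→slot 1; I→slot 7; F→slot 5; D→slot 8; G→slot 4; H skipped; K skipped; C skipped.
Profit = 69 + 91 + 79 + 40 + 49 + 80 + 55 + 46 = 509

509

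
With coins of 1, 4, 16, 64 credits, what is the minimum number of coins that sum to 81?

81 − 1×64→17 − 1×16→1 − 1×1→0
Total coins = 1 + 1 + 1 = 3

3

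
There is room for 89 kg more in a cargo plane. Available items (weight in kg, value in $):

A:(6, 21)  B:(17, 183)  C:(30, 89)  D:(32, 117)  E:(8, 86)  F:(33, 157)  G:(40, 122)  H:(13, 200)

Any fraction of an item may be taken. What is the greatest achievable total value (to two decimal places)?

691.81

Ratios (sorted): H 15.38, B 10.76, E 10.75, F 4.76, D 3.66, A 3.50, G 3.05, C 2.97
take H (13 @ 200); take B (17 @ 183); take E (8 @ 86); take F (33 @ 157); take 18/32 of D → 65.81. Capacity used 89/89.
Total value = 691.81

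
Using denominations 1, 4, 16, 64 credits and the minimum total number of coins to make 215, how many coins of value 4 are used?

1

Use the largest denomination that fits, subtract, and repeat.
215 − 3×64→23 − 1×16→7 − 1×4→3 − 3×1→0
Count of 4: 1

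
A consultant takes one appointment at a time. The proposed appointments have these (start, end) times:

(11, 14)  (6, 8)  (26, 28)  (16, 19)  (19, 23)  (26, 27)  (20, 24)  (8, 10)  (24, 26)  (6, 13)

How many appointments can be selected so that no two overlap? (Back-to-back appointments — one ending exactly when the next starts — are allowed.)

7

Order by finish time; keep every interval that doesn't clash with the previous kept one.
Sorted by end: (6,8)  (8,10)  (6,13)  (11,14)  (16,19)  (19,23)  (20,24)  (24,26)  (26,27)  (26,28)
take (6,8); take (8,10); skip (6,13); take (11,14); take (16,19); take (19,23); take (24,26); take (26,27).
Selected 7 appointments.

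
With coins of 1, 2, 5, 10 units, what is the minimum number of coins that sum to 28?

5

Use the largest denomination that fits, subtract, and repeat.
28 − 2×10→8 − 1×5→3 − 1×2→1 − 1×1→0
Total coins = 2 + 1 + 1 + 1 = 5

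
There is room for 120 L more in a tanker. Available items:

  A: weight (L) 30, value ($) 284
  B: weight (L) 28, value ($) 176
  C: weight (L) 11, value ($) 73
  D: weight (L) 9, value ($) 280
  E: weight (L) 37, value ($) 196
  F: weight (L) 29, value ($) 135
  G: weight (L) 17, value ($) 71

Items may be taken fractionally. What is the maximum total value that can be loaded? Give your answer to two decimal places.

Sort by value per unit weight and fill in that order.
Order: D (280/9=31.11) > A (284/30=9.47) > C (73/11=6.64) > B (176/28=6.29) > E (196/37=5.30) > F (135/29=4.66) > G (71/17=4.18)
Fill: take D (9 @ 280) → take A (30 @ 284) → take C (11 @ 73) → take B (28 @ 176) → take E (37 @ 196) → take 5/29 of F → 23.28; 120/120 used.
Total value = 1032.28

1032.28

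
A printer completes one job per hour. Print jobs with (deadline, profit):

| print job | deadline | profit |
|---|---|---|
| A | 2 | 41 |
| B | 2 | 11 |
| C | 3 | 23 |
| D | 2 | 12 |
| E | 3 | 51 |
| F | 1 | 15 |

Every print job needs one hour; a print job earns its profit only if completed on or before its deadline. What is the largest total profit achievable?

115

Sort by profit descending; place each in the latest free slot ≤ its deadline.
Profit order: E=51 A=41 C=23 F=15 D=12 B=11
Assign: E→slot 3, A→slot 2, C→slot 1, F skipped, D skipped, B skipped.
Slots: [1:C] [2:A] [3:E]
Profit = 23 + 41 + 51 = 115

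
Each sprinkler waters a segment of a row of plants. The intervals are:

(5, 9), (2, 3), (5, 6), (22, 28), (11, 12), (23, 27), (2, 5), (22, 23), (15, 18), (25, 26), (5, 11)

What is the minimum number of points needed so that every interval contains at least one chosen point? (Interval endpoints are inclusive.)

Process intervals by earliest right end; each time one isn't hit yet, stab at its right endpoint.
By right end: [2,3]  [2,5]  [5,6]  [5,9]  [5,11]  [11,12]  [15,18]  [22,23]  [25,26]  [23,27]  [22,28]
[2,3] uncovered → point at 3; [5,6] uncovered → point at 6; [11,12] uncovered → point at 12; [15,18] uncovered → point at 18; [22,23] uncovered → point at 23; [25,26] uncovered → point at 26.
Points: 3, 6, 12, 18, 23, 26 (6 total).

6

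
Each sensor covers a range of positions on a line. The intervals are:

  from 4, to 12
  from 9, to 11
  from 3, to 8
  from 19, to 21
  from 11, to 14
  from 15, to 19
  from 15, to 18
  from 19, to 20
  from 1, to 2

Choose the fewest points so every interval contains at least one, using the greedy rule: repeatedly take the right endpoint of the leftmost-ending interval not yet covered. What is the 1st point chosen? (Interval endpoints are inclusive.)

Sorted: [1,2] [3,8] [9,11] [4,12] [11,14] [15,18] [15,19] [19,20] [19,21]
{[1,2]} hit by 2; {[3,8]} hit by 8; {[9,11],[4,12],[11,14]} hit by 11; {[15,18],[15,19]} hit by 18; {[19,20],[19,21]} hit by 20.
Points: 2, 8, 11, 18, 20 (5 total).

2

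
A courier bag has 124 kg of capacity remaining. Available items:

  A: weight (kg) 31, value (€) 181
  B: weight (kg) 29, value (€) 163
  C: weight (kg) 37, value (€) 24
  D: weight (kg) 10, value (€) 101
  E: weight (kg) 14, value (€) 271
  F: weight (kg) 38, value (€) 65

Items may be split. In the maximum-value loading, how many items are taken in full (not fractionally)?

Sort by value per unit weight and fill in that order.
Ratios (sorted): E 19.36, D 10.10, A 5.84, B 5.62, F 1.71, C 0.65
take E (14 @ 271); take D (10 @ 101); take A (31 @ 181); take B (29 @ 163); take F (38 @ 65); take 2/37 of C → 1.30. Capacity used 124/124.
5 item(s) taken whole; one partial (take 2/37 of C).

5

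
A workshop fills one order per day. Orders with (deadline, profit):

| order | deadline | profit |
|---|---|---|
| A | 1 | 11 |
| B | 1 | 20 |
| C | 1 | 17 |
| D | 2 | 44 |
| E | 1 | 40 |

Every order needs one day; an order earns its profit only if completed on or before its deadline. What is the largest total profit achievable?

Sort by profit descending; place each in the latest free slot ≤ its deadline.
Profit order: D=44 E=40 B=20 C=17 A=11
Assign: D→slot 2, E→slot 1, B skipped, C skipped, A skipped.
Slots: [1:E] [2:D]
Profit = 40 + 44 = 84

84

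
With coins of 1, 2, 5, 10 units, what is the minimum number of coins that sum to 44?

6

Use the largest denomination that fits, subtract, and repeat.
44 − 4×10→4 − 2×2→0
Total coins = 4 + 2 = 6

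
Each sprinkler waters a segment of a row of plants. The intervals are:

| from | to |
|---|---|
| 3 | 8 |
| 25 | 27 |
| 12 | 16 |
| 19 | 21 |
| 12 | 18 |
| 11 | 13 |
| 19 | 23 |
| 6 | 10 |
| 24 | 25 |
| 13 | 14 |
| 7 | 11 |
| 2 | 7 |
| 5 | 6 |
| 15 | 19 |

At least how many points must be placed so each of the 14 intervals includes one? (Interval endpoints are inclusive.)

Sorted: [5,6] [2,7] [3,8] [6,10] [7,11] [11,13] [13,14] [12,16] [12,18] [15,19] [19,21] [19,23] [24,25] [25,27]
{[5,6],[2,7],[3,8],[6,10]} hit by 6; {[7,11],[11,13]} hit by 11; {[13,14],[12,16],[12,18]} hit by 14; {[15,19],[19,21],[19,23]} hit by 19; {[24,25],[25,27]} hit by 25.
Points: 6, 11, 14, 19, 25 (5 total).

5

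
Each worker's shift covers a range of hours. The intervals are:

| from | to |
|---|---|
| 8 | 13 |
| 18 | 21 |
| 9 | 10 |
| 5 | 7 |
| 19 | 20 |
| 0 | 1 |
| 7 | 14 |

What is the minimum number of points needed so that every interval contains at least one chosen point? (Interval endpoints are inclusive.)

4

Sorted: [0,1] [5,7] [9,10] [8,13] [7,14] [19,20] [18,21]
{[0,1]} hit by 1; {[5,7]} hit by 7; {[9,10],[8,13],[7,14]} hit by 10; {[19,20],[18,21]} hit by 20.
Points: 1, 7, 10, 20 (4 total).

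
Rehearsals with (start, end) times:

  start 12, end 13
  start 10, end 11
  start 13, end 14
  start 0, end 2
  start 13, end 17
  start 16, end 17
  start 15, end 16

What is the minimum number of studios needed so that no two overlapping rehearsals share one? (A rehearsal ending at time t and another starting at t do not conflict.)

2

starts: [0, 10, 12, 13, 13, 15, 16]
ends:   [2, 11, 13, 14, 16, 17, 17]
s0→1 e2→0 s10→1 e11→0 s12→1 e13→0 s13→1 s13→2  — peak 2.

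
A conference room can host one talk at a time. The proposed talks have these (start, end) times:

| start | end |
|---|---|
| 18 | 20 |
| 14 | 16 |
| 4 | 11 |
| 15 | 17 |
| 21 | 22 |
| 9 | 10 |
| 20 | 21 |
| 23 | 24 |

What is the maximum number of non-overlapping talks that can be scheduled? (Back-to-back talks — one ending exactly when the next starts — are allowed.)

6

Sorted by end: (9,10)  (4,11)  (14,16)  (15,17)  (18,20)  (20,21)  (21,22)  (23,24)
take (9,10); take (14,16); take (18,20); take (20,21); take (21,22); take (23,24).
Selected 6 talks.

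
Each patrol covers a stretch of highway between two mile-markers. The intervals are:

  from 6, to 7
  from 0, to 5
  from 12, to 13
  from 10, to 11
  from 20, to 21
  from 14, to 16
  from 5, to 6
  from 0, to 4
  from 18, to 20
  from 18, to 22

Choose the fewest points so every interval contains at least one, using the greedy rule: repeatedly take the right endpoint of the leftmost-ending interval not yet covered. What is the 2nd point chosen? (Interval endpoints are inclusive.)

Sort by right endpoint; whenever an interval is uncovered, place a point at its right end.
Sorted: [0,4] [0,5] [5,6] [6,7] [10,11] [12,13] [14,16] [18,20] [20,21] [18,22]
{[0,4],[0,5]} hit by 4; {[5,6],[6,7]} hit by 6; {[10,11]} hit by 11; {[12,13]} hit by 13; {[14,16]} hit by 16; {[18,20],[20,21],[18,22]} hit by 20.
Points: 4, 6, 11, 13, 16, 20 (6 total).

6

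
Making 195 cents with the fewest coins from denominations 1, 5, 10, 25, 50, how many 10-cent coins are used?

2

195 − 3×50→45 − 1×25→20 − 2×10→0
Count of 10: 2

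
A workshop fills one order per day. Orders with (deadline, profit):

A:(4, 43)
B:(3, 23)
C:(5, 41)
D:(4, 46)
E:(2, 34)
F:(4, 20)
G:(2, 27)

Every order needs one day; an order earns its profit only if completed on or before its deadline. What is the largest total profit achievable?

191

Sort by profit descending; place each in the latest free slot ≤ its deadline.
Profit order: D=46 A=43 C=41 E=34 G=27 B=23 F=20
Assign: D→slot 4, A→slot 3, C→slot 5, E→slot 2, G→slot 1, B skipped, F skipped.
Slots: [1:G] [2:E] [3:A] [4:D] [5:C]
Profit = 27 + 34 + 43 + 46 + 41 = 191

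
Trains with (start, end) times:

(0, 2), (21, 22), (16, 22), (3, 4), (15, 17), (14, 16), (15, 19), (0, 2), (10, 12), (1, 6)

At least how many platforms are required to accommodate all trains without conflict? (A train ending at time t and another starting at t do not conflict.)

The answer is the maximum number of intervals overlapping at any instant.
Events (time:±→running): 0:+→1 0:+→2 1:+→3 … peak 3.

3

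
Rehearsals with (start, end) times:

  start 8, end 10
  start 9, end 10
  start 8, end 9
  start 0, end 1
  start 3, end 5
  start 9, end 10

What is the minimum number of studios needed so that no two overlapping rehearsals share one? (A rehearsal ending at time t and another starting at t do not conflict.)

3

starts: [0, 3, 8, 8, 9, 9]
ends:   [1, 5, 9, 10, 10, 10]
s0→1 e1→0 s3→1 e5→0 s8→1 s8→2 e9→1 s9→2 s9→3  — peak 3.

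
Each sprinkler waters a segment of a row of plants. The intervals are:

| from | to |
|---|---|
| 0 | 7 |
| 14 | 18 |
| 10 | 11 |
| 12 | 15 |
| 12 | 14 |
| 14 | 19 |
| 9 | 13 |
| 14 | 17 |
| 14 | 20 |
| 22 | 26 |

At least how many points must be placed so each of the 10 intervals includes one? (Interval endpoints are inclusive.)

4

Process intervals by earliest right end; each time one isn't hit yet, stab at its right endpoint.
Sorted: [0,7] [10,11] [9,13] [12,14] [12,15] [14,17] [14,18] [14,19] [14,20] [22,26]
{[0,7]} hit by 7; {[10,11],[9,13]} hit by 11; {[12,14],[12,15],[14,17],[14,18],[14,19],[14,20]} hit by 14; {[22,26]} hit by 26.
Points: 7, 11, 14, 26 (4 total).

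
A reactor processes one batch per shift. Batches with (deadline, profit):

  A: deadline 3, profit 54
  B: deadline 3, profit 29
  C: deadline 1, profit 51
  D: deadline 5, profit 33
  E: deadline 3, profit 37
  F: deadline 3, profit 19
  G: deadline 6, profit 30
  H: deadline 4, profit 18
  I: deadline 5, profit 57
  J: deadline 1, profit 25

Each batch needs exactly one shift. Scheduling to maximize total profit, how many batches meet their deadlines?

Take jobs in profit order; each goes to the latest open slot no later than its deadline.
By profit: I(d5,57), A(d3,54), C(d1,51), E(d3,37), D(d5,33), G(d6,30), B(d3,29), J(d1,25), F(d3,19), H(d4,18)
I→slot 5; A→slot 3; C→slot 1; E→slot 2; D→slot 4; G→slot 6; B skipped; J skipped; F skipped; H skipped.
6 of 10 scheduled.

6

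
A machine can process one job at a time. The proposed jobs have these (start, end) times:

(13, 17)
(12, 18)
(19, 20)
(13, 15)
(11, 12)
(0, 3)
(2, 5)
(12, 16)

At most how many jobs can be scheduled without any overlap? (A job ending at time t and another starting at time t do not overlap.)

4

Sorted by end: (0,3)  (2,5)  (11,12)  (13,15)  (12,16)  (13,17)  (12,18)  (19,20)
take (0,3); skip (2,5); take (11,12); take (13,15); skip (12,16); skip (12,18); take (19,20).
Selected 4 jobs.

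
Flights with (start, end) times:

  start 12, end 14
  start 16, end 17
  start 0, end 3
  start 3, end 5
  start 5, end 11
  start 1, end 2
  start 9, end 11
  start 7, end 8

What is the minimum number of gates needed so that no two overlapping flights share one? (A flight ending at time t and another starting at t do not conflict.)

2

The answer is the maximum number of intervals overlapping at any instant.
starts: [0, 1, 3, 5, 7, 9, 12, 16]
ends:   [2, 3, 5, 8, 11, 11, 14, 17]
s0→1 s1→2  — peak 2.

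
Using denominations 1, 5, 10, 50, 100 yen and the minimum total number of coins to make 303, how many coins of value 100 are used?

3

Use the largest denomination that fits, subtract, and repeat.
303 = 3×100 + 3×1
Count of 100: 3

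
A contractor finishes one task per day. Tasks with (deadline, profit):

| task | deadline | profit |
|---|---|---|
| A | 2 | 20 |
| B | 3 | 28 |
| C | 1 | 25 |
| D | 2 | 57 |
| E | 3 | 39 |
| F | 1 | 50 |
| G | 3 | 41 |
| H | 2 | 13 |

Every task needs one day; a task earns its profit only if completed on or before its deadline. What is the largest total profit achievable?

Sort by profit descending; place each in the latest free slot ≤ its deadline.
By profit: D(d2,57), F(d1,50), G(d3,41), E(d3,39), B(d3,28), C(d1,25), A(d2,20), H(d2,13)
D→slot 2; F→slot 1; G→slot 3; E skipped; B skipped; C skipped; A skipped; H skipped.
Profit = 50 + 57 + 41 = 148

148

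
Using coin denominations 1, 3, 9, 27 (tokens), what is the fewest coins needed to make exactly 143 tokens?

9

143 − 5×27→8 − 2×3→2 − 2×1→0
Total coins = 5 + 2 + 2 = 9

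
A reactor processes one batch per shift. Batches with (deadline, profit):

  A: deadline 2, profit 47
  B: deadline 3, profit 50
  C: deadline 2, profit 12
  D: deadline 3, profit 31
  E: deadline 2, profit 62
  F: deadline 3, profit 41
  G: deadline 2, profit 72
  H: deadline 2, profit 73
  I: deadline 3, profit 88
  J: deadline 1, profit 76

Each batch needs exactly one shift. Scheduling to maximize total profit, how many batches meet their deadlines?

3

Take jobs in profit order; each goes to the latest open slot no later than its deadline.
Profit order: I=88 J=76 H=73 G=72 E=62 B=50 A=47 F=41 D=31 C=12
Assign: I→slot 3, J→slot 1, H→slot 2, G skipped, E skipped, B skipped, A skipped, F skipped, D skipped, C skipped.
Slots: [1:J] [2:H] [3:I]
3 of 10 scheduled.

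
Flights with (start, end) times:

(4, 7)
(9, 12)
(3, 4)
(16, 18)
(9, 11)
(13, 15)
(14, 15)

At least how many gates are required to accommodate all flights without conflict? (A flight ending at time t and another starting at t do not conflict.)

Count concurrent intervals with a sweep; the peak is the room count.
Events (time:±→running): 3:+→1 4:-→0 4:+→1 7:-→0 9:+→1 9:+→2 … peak 2.

2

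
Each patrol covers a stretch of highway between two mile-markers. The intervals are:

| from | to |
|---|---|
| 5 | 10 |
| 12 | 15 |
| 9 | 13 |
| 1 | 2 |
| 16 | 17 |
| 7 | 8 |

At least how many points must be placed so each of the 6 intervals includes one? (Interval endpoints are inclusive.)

4

Process intervals by earliest right end; each time one isn't hit yet, stab at its right endpoint.
By right end: [1,2]  [7,8]  [5,10]  [9,13]  [12,15]  [16,17]
[1,2] uncovered → point at 2; [7,8] uncovered → point at 8; [9,13] uncovered → point at 13; [16,17] uncovered → point at 17.
Points: 2, 8, 13, 17 (4 total).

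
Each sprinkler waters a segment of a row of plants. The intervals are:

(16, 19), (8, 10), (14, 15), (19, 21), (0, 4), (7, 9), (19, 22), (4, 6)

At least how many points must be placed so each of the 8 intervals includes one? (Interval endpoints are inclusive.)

4

Process intervals by earliest right end; each time one isn't hit yet, stab at its right endpoint.
Sorted: [0,4] [4,6] [7,9] [8,10] [14,15] [16,19] [19,21] [19,22]
{[0,4],[4,6]} hit by 4; {[7,9],[8,10]} hit by 9; {[14,15]} hit by 15; {[16,19],[19,21],[19,22]} hit by 19.
Points: 4, 9, 15, 19 (4 total).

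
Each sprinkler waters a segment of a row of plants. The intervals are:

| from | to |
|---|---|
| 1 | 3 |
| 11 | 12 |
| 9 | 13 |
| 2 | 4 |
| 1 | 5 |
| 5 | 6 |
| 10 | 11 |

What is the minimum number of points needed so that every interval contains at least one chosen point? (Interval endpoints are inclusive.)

Sort by right endpoint; whenever an interval is uncovered, place a point at its right end.
Sorted: [1,3] [2,4] [1,5] [5,6] [10,11] [11,12] [9,13]
{[1,3],[2,4],[1,5]} hit by 3; {[5,6]} hit by 6; {[10,11],[11,12],[9,13]} hit by 11.
Points: 3, 6, 11 (3 total).

3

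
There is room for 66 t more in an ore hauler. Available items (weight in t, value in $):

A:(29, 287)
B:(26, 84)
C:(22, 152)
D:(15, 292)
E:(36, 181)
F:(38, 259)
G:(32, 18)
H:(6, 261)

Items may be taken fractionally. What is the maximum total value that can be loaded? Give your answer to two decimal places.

950.55

Ratios (sorted): H 43.50, D 19.47, A 9.90, C 6.91, F 6.82, E 5.03, B 3.23, G 0.56
take H (6 @ 261); take D (15 @ 292); take A (29 @ 287); take 16/22 of C → 110.55. Capacity used 66/66.
Total value = 950.55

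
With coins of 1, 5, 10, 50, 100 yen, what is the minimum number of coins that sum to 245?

7

Greedy: take as many of the largest coin as possible, then repeat with the remainder.
245 = 2×100 + 4×10 + 1×5
Total coins = 2 + 4 + 1 = 7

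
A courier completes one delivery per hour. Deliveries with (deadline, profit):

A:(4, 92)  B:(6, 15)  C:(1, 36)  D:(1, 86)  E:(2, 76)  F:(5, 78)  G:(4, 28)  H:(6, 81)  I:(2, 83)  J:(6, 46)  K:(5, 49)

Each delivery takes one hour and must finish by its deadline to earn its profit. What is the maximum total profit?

469

Take jobs in profit order; each goes to the latest open slot no later than its deadline.
By profit: A(d4,92), D(d1,86), I(d2,83), H(d6,81), F(d5,78), E(d2,76), K(d5,49), J(d6,46), C(d1,36), G(d4,28), B(d6,15)
A→slot 4; D→slot 1; I→slot 2; H→slot 6; F→slot 5; E skipped; K→slot 3; J skipped; C skipped; G skipped; B skipped.
Profit = 86 + 83 + 49 + 92 + 78 + 81 = 469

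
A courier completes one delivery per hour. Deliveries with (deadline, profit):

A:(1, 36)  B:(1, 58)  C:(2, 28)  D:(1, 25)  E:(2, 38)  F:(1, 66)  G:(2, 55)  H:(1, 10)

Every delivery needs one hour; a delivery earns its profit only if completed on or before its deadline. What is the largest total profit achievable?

Profit order: F=66 B=58 G=55 E=38 A=36 C=28 D=25 H=10
Assign: F→slot 1, B skipped, G→slot 2, E skipped, A skipped, C skipped, D skipped, H skipped.
Slots: [1:F] [2:G]
Profit = 66 + 55 = 121

121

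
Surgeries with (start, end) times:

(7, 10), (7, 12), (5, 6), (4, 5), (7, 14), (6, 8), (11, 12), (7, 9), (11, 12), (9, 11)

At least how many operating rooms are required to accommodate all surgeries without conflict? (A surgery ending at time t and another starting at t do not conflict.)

5

starts: [4, 5, 6, 7, 7, 7, 7, 9, 11, 11]
ends:   [5, 6, 8, 9, 10, 11, 12, 12, 12, 14]
s4→1 e5→0 s5→1 e6→0 s6→1 s7→2 s7→3 s7→4 s7→5  — peak 5.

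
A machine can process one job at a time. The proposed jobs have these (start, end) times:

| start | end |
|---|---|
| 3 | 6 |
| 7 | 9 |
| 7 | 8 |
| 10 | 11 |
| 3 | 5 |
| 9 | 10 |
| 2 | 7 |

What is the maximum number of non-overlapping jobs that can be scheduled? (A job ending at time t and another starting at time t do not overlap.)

4

Order by finish time; keep every interval that doesn't clash with the previous kept one.
By end time: (3,5), (3,6), (2,7), (7,8), (7,9), (9,10), (10,11).
Pick (3,5); next start ≥ 5 → (7,8); next start ≥ 8 → (9,10); next start ≥ 10 → (10,11).
Selected 4 jobs.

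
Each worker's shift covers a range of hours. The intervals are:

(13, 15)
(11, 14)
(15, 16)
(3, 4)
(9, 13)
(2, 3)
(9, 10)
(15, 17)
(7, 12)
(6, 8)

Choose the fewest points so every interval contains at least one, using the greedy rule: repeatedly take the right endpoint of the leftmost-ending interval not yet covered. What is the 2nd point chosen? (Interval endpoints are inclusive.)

8

Process intervals by earliest right end; each time one isn't hit yet, stab at its right endpoint.
Sorted: [2,3] [3,4] [6,8] [9,10] [7,12] [9,13] [11,14] [13,15] [15,16] [15,17]
{[2,3],[3,4]} hit by 3; {[6,8]} hit by 8; {[9,10],[7,12],[9,13]} hit by 10; {[11,14],[13,15]} hit by 14; {[15,16],[15,17]} hit by 16.
Points: 3, 8, 10, 14, 16 (5 total).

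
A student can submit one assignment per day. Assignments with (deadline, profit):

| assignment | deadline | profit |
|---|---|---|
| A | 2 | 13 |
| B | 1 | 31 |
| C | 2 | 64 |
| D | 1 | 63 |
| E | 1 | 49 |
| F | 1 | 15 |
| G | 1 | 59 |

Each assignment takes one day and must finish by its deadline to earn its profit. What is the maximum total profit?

Profit order: C=64 D=63 G=59 E=49 B=31 F=15 A=13
Assign: C→slot 2, D→slot 1, G skipped, E skipped, B skipped, F skipped, A skipped.
Slots: [1:D] [2:C]
Profit = 63 + 64 = 127

127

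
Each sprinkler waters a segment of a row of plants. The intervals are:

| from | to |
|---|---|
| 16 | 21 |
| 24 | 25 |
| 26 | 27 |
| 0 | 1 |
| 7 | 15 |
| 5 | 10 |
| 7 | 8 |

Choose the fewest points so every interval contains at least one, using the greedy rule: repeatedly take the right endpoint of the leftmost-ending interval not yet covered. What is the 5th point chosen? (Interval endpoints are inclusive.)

Process intervals by earliest right end; each time one isn't hit yet, stab at its right endpoint.
By right end: [0,1]  [7,8]  [5,10]  [7,15]  [16,21]  [24,25]  [26,27]
[0,1] uncovered → point at 1; [7,8] uncovered → point at 8; [16,21] uncovered → point at 21; [24,25] uncovered → point at 25; [26,27] uncovered → point at 27.
Points: 1, 8, 21, 25, 27 (5 total).

27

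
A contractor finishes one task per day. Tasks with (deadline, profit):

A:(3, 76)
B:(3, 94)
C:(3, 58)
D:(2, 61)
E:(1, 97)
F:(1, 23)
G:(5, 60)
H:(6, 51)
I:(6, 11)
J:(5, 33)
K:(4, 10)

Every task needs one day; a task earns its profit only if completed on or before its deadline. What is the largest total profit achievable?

Take jobs in profit order; each goes to the latest open slot no later than its deadline.
By profit: E(d1,97), B(d3,94), A(d3,76), D(d2,61), G(d5,60), C(d3,58), H(d6,51), J(d5,33), F(d1,23), I(d6,11), K(d4,10)
E→slot 1; B→slot 3; A→slot 2; D skipped; G→slot 5; C skipped; H→slot 6; J→slot 4; F skipped; I skipped; K skipped.
Profit = 97 + 76 + 94 + 33 + 60 + 51 = 411

411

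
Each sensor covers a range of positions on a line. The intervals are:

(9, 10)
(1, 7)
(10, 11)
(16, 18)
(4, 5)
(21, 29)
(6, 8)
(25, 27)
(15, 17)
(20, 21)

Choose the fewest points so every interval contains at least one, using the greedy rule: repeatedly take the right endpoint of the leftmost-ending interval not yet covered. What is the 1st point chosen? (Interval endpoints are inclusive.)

5

Sort by right endpoint; whenever an interval is uncovered, place a point at its right end.
By right end: [4,5]  [1,7]  [6,8]  [9,10]  [10,11]  [15,17]  [16,18]  [20,21]  [25,27]  [21,29]
[4,5] uncovered → point at 5; [6,8] uncovered → point at 8; [9,10] uncovered → point at 10; [15,17] uncovered → point at 17; [20,21] uncovered → point at 21; [25,27] uncovered → point at 27.
Points: 5, 8, 10, 17, 21, 27 (6 total).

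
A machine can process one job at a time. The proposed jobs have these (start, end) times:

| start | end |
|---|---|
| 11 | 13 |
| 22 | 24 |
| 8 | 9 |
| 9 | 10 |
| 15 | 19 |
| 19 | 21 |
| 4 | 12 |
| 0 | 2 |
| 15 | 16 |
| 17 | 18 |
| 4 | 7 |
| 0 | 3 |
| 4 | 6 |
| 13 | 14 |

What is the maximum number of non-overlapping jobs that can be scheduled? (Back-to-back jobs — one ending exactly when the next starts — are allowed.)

Greedy by earliest finish: after sorting by end time, pick each interval compatible with the last pick.
By end time: (0,2), (0,3), (4,6), (4,7), (8,9), (9,10), (4,12), (11,13), (13,14), (15,16), (17,18), (15,19), (19,21), (22,24).
Pick (0,2); next start ≥ 2 → (4,6); next start ≥ 6 → (8,9); next start ≥ 9 → (9,10); next start ≥ 10 → (11,13); next start ≥ 13 → (13,14); next start ≥ 14 → (15,16); next start ≥ 16 → (17,18); next start ≥ 18 → (19,21); next start ≥ 21 → (22,24).
Selected 10 jobs.

10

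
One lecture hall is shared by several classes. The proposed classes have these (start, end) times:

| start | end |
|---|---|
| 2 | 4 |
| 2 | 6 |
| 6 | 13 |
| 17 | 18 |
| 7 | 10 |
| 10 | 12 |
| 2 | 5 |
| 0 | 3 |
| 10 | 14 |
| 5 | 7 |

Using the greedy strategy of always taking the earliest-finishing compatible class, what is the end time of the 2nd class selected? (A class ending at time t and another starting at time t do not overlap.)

By end time: (0,3), (2,4), (2,5), (2,6), (5,7), (7,10), (10,12), (6,13), (10,14), (17,18).
Pick (0,3); next start ≥ 3 → (5,7); next start ≥ 7 → (7,10); next start ≥ 10 → (10,12); next start ≥ 12 → (17,18).
Selected: (0,3) (5,7) (7,10) (10,12) (17,18)

7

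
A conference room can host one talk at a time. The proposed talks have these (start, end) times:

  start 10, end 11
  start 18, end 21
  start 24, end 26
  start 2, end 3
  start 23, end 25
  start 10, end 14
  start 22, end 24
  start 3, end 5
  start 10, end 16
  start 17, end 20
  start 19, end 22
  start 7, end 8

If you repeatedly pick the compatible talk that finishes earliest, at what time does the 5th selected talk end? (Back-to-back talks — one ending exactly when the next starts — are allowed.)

Order by finish time; keep every interval that doesn't clash with the previous kept one.
By end time: (2,3), (3,5), (7,8), (10,11), (10,14), (10,16), (17,20), (18,21), (19,22), (22,24), (23,25), (24,26).
Pick (2,3); next start ≥ 3 → (3,5); next start ≥ 5 → (7,8); next start ≥ 8 → (10,11); next start ≥ 11 → (17,20); next start ≥ 20 → (22,24); next start ≥ 24 → (24,26).
Selected: (2,3) (3,5) (7,8) (10,11) (17,20) (22,24) (24,26)

20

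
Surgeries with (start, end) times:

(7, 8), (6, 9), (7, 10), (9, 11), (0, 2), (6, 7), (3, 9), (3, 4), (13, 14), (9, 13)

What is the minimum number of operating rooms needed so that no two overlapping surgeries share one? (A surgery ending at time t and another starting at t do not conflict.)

starts: [0, 3, 3, 6, 6, 7, 7, 9, 9, 13]
ends:   [2, 4, 7, 8, 9, 9, 10, 11, 13, 14]
s0→1 e2→0 s3→1 s3→2 e4→1 s6→2 s6→3 e7→2 s7→3 s7→4  — peak 4.

4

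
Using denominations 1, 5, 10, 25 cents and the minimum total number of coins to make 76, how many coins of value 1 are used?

1

76 − 3×25→1 − 1×1→0
Count of 1: 1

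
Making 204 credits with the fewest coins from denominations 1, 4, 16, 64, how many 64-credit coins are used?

204 = 3×64 + 3×4
Count of 64: 3

3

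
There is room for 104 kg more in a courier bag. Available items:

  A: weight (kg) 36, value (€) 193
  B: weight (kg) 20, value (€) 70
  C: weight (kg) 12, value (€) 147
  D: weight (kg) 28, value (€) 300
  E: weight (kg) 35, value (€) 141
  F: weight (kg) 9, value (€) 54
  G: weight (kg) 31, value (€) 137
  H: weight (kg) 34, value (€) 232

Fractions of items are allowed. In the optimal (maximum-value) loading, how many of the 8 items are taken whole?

Greedy by value/weight ratio, highest first.
Order: C (147/12=12.25) > D (300/28=10.71) > H (232/34=6.82) > F (54/9=6.00) > A (193/36=5.36) > G (137/31=4.42) > E (141/35=4.03) > B (70/20=3.50)
Fill: take C (12 @ 147) → take D (28 @ 300) → take H (34 @ 232) → take F (9 @ 54) → take 21/36 of A → 112.58; 104/104 used.
4 item(s) taken whole; one partial (take 21/36 of A).

4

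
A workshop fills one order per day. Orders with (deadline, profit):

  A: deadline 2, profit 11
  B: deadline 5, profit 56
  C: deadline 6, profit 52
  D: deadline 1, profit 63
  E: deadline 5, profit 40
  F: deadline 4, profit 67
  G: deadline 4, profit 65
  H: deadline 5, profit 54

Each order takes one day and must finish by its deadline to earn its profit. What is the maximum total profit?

357

Profit order: F=67 G=65 D=63 B=56 H=54 C=52 E=40 A=11
Assign: F→slot 4, G→slot 3, D→slot 1, B→slot 5, H→slot 2, C→slot 6, E skipped, A skipped.
Slots: [1:D] [2:H] [3:G] [4:F] [5:B] [6:C]
Profit = 63 + 54 + 65 + 67 + 56 + 52 = 357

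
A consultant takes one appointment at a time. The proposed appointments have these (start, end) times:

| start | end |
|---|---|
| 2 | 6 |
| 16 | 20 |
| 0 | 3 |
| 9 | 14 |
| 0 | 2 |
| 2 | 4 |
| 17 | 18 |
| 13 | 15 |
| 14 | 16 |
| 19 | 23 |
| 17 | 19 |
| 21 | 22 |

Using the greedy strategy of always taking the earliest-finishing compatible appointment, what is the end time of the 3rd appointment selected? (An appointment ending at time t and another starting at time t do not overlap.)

Greedy by earliest finish: after sorting by end time, pick each interval compatible with the last pick.
By end time: (0,2), (0,3), (2,4), (2,6), (9,14), (13,15), (14,16), (17,18), (17,19), (16,20), (21,22), (19,23).
Pick (0,2); next start ≥ 2 → (2,4); next start ≥ 4 → (9,14); next start ≥ 14 → (14,16); next start ≥ 16 → (17,18); next start ≥ 18 → (21,22).
Selected: (0,2) (2,4) (9,14) (14,16) (17,18) (21,22)

14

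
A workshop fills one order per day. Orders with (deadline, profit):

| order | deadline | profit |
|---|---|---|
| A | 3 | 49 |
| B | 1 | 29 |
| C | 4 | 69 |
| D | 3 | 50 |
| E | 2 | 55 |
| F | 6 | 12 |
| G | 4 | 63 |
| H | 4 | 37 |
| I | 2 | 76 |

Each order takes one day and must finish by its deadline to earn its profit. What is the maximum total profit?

Profit order: I=76 C=69 G=63 E=55 D=50 A=49 H=37 B=29 F=12
Assign: I→slot 2, C→slot 4, G→slot 3, E→slot 1, D skipped, A skipped, H skipped, B skipped, F→slot 6.
Slots: [1:E] [2:I] [3:G] [4:C] [6:F]
Profit = 55 + 76 + 63 + 69 + 12 = 275

275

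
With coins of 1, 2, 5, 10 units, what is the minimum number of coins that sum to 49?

7

Use the largest denomination that fits, subtract, and repeat.
49 − 4×10→9 − 1×5→4 − 2×2→0
Total coins = 4 + 1 + 2 = 7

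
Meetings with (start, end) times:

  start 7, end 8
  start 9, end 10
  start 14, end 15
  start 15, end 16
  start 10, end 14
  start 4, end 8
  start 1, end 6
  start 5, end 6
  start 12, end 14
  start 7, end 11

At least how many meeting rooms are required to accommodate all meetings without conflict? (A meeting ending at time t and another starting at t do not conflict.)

Count concurrent intervals with a sweep; the peak is the room count.
Events (time:±→running): 1:+→1 4:+→2 5:+→3 … peak 3.

3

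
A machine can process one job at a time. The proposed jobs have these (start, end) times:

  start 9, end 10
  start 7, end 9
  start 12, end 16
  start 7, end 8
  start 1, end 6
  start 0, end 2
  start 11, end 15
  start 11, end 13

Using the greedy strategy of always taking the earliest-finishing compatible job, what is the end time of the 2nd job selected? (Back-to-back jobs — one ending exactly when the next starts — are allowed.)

By end time: (0,2), (1,6), (7,8), (7,9), (9,10), (11,13), (11,15), (12,16).
Pick (0,2); next start ≥ 2 → (7,8); next start ≥ 8 → (9,10); next start ≥ 10 → (11,13).
Selected: (0,2) (7,8) (9,10) (11,13)

8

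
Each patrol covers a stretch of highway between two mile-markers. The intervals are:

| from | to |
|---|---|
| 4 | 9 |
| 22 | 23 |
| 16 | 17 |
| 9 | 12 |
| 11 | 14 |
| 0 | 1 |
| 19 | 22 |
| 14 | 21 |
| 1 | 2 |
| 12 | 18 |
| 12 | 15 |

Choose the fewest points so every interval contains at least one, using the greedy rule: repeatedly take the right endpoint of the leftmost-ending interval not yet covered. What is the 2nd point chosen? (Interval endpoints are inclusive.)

9

Sort by right endpoint; whenever an interval is uncovered, place a point at its right end.
By right end: [0,1]  [1,2]  [4,9]  [9,12]  [11,14]  [12,15]  [16,17]  [12,18]  [14,21]  [19,22]  [22,23]
[0,1] uncovered → point at 1; [4,9] uncovered → point at 9; [11,14] uncovered → point at 14; [16,17] uncovered → point at 17; [19,22] uncovered → point at 22.
Points: 1, 9, 14, 17, 22 (5 total).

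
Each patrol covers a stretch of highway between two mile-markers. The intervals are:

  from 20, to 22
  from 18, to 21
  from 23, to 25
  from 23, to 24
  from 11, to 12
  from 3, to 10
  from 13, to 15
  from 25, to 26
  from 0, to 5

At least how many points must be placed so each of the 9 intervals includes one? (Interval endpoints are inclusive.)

Process intervals by earliest right end; each time one isn't hit yet, stab at its right endpoint.
Sorted: [0,5] [3,10] [11,12] [13,15] [18,21] [20,22] [23,24] [23,25] [25,26]
{[0,5],[3,10]} hit by 5; {[11,12]} hit by 12; {[13,15]} hit by 15; {[18,21],[20,22]} hit by 21; {[23,24],[23,25]} hit by 24; {[25,26]} hit by 26.
Points: 5, 12, 15, 21, 24, 26 (6 total).

6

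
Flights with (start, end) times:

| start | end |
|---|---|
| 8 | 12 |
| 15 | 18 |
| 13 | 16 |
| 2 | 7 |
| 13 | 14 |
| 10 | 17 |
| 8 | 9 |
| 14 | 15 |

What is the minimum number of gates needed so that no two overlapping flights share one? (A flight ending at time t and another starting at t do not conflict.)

Count concurrent intervals with a sweep; the peak is the room count.
starts: [2, 8, 8, 10, 13, 13, 14, 15]
ends:   [7, 9, 12, 14, 15, 16, 17, 18]
s2→1 e7→0 s8→1 s8→2 e9→1 s10→2 e12→1 s13→2 s13→3  — peak 3.

3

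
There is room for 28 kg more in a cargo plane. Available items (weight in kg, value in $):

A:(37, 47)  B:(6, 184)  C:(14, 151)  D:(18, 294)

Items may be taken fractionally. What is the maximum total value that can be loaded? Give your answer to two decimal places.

Sort by value per unit weight and fill in that order.
Ratios (sorted): B 30.67, D 16.33, C 10.79, A 1.27
take B (6 @ 184); take D (18 @ 294); take 4/14 of C → 43.14. Capacity used 28/28.
Total value = 521.14

521.14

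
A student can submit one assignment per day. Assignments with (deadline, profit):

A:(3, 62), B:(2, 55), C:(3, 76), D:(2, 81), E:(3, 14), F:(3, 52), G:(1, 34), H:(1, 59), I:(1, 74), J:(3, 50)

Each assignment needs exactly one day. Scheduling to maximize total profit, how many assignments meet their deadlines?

3

Sort by profit descending; place each in the latest free slot ≤ its deadline.
Profit order: D=81 C=76 I=74 A=62 H=59 B=55 F=52 J=50 G=34 E=14
Assign: D→slot 2, C→slot 3, I→slot 1, A skipped, H skipped, B skipped, F skipped, J skipped, G skipped, E skipped.
Slots: [1:I] [2:D] [3:C]
3 of 10 scheduled.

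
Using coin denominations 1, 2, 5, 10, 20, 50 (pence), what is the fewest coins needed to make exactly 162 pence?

5

162 = 3×50 + 1×10 + 1×2
Total coins = 3 + 1 + 1 = 5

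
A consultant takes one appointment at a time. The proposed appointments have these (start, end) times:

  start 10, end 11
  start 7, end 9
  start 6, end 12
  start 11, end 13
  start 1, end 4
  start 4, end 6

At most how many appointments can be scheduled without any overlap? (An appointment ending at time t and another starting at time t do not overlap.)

Greedy by earliest finish: after sorting by end time, pick each interval compatible with the last pick.
Sorted by end: (1,4)  (4,6)  (7,9)  (10,11)  (6,12)  (11,13)
take (1,4); take (4,6); take (7,9); take (10,11); take (11,13).
Selected 5 appointments.

5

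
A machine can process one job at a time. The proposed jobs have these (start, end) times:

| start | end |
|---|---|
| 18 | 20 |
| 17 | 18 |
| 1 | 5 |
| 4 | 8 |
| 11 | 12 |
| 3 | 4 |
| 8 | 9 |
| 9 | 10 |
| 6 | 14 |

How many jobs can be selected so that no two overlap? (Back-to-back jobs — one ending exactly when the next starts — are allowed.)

7

Greedy by earliest finish: after sorting by end time, pick each interval compatible with the last pick.
By end time: (3,4), (1,5), (4,8), (8,9), (9,10), (11,12), (6,14), (17,18), (18,20).
Pick (3,4); next start ≥ 4 → (4,8); next start ≥ 8 → (8,9); next start ≥ 9 → (9,10); next start ≥ 10 → (11,12); next start ≥ 12 → (17,18); next start ≥ 18 → (18,20).
Selected 7 jobs.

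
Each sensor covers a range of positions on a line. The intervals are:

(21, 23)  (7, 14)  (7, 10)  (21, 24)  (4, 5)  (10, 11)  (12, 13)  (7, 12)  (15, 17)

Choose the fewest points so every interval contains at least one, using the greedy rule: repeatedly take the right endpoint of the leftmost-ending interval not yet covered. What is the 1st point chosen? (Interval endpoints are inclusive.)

Process intervals by earliest right end; each time one isn't hit yet, stab at its right endpoint.
Sorted: [4,5] [7,10] [10,11] [7,12] [12,13] [7,14] [15,17] [21,23] [21,24]
{[4,5]} hit by 5; {[7,10],[10,11],[7,12]} hit by 10; {[12,13],[7,14]} hit by 13; {[15,17]} hit by 17; {[21,23],[21,24]} hit by 23.
Points: 5, 10, 13, 17, 23 (5 total).

5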